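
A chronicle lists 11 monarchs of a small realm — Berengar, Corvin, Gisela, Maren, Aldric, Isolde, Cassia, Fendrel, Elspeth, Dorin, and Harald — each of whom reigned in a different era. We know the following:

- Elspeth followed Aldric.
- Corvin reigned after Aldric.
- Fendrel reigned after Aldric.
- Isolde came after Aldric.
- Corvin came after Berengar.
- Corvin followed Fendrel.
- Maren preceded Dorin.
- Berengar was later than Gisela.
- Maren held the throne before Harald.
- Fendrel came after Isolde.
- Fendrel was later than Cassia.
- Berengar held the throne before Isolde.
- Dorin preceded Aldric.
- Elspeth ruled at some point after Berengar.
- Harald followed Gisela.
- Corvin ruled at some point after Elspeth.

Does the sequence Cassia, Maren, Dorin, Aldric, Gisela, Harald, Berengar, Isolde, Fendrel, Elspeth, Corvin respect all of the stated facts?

yes

Check each stated constraint against the proposed order — e.g. Aldric is ahead of Corvin; Cassia is ahead of Fendrel. Every pair is in the required order; nothing is violated.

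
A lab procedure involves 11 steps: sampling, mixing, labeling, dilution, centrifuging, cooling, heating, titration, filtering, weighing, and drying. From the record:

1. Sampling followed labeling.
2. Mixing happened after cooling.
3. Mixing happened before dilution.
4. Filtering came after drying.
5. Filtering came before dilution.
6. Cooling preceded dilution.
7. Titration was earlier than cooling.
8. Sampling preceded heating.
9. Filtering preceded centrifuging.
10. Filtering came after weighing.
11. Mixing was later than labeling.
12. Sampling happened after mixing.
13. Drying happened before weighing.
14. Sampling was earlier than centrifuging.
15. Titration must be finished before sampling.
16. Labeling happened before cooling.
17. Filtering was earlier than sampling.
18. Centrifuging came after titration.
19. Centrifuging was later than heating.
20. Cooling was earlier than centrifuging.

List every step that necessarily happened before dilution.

cooling, drying, filtering, labeling, mixing, titration, weighing

Directly stated before dilution: cooling, filtering, and mixing.
Drying reaches dilution via drying → filtering → dilution.
Labeling reaches dilution via labeling → mixing → dilution.
Titration reaches dilution via titration → cooling → dilution.
Likewise weighing reaches dilution by chaining the stated constraints.
No chain forces heating (or any of the others) ahead of dilution.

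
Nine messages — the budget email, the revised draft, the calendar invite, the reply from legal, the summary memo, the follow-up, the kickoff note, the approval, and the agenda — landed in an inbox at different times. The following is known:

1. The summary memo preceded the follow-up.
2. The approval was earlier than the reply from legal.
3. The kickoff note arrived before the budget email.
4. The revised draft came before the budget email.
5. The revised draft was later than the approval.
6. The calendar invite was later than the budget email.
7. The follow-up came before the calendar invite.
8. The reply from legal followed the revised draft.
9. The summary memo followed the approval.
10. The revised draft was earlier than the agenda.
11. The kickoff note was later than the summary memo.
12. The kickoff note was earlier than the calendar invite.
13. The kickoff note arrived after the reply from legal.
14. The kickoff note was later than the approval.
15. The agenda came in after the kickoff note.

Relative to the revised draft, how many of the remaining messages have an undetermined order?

2

Forced before the revised draft: the approval; forced after the revised draft: the agenda, the budget email, the calendar invite, the kickoff note, and the reply from legal.
That leaves the follow-up and the summary memo with no forced order relative to the revised draft — 2.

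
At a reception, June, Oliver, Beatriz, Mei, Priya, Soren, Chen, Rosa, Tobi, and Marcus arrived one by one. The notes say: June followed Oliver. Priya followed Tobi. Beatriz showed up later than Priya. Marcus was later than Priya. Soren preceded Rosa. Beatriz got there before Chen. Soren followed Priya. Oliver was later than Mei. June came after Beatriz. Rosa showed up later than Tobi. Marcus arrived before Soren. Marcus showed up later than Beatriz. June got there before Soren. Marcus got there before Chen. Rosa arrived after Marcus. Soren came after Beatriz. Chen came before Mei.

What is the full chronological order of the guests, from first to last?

The constraints fix every adjacent pair, so only one ordering works:
Tobi → Priya → Beatriz → Marcus → Chen → Mei → Oliver → June → Soren → Rosa.

Tobi, Priya, Beatriz, Marcus, Chen, Mei, Oliver, June, Soren, Rosa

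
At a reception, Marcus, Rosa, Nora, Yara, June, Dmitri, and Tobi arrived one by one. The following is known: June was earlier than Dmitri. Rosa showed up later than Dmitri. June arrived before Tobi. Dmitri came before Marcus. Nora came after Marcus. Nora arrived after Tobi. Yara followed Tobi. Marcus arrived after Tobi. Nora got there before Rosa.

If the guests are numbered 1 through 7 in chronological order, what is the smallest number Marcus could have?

Dmitri, June, and Tobi must all come before Marcus — 3 forced predecessors.
Nothing else is forced ahead of Marcus, so their earliest slot is position 3 + 1 = 4.

4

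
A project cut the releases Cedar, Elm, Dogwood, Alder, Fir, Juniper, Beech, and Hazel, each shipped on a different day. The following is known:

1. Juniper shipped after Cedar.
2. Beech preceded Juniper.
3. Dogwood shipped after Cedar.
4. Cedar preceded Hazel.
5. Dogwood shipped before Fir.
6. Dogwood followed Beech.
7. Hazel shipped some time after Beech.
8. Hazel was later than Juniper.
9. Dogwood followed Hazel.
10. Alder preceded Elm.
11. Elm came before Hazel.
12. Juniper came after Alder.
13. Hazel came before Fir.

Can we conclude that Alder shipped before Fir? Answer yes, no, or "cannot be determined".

yes

Chain the constraints: Alder → Elm → Hazel → Fir. Each link is directly stated, so Alder comes before Fir.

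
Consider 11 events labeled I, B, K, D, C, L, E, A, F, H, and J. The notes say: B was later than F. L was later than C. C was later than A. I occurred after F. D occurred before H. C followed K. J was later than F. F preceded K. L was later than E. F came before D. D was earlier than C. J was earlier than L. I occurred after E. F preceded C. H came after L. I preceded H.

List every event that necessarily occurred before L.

Directly stated before L: C, E, and J.
A reaches L via A → C → L.
D reaches L via D → C → L.
F reaches L via F → J → L.
Likewise K reaches L by chaining the stated constraints.
No chain forces I (or any of the others) ahead of L.

A, C, D, E, F, J, K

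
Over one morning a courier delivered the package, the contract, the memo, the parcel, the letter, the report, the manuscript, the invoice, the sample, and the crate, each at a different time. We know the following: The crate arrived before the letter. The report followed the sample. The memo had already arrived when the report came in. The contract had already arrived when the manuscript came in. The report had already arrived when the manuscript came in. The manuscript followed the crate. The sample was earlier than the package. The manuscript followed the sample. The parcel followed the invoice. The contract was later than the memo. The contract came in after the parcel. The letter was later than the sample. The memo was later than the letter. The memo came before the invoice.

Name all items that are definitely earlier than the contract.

the crate, the invoice, the letter, the memo, the parcel, the sample

Directly stated before the contract: the memo and the parcel.
The crate reaches the contract via the crate → the letter → the memo → the contract.
The invoice reaches the contract via the invoice → the parcel → the contract.
The letter reaches the contract via the letter → the memo → the contract.
Likewise the sample reaches the contract by chaining the stated constraints.
No chain forces the manuscript (or any of the others) ahead of the contract.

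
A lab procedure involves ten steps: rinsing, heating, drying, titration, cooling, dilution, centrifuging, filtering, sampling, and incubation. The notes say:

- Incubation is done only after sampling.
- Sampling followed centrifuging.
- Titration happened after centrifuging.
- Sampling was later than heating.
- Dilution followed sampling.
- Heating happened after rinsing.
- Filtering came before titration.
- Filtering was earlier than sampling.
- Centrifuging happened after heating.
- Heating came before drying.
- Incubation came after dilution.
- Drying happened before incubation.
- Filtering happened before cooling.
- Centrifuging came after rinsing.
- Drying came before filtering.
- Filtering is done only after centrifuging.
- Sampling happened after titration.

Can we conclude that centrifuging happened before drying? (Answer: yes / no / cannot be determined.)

No chain of stated constraints runs from centrifuging to drying, and none runs from drying to centrifuging either.
So the relative order of centrifuging and drying is not fixed by the given facts.

cannot be determined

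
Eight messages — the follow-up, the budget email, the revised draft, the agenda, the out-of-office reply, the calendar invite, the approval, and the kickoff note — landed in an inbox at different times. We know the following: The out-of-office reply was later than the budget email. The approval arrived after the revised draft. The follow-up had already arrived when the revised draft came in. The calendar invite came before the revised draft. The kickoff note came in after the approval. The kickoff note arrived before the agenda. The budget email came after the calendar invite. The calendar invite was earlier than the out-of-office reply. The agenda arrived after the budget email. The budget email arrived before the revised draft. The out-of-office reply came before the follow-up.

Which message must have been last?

the agenda

Every other message has a chain of constraints placing it before the agenda, so the agenda is last.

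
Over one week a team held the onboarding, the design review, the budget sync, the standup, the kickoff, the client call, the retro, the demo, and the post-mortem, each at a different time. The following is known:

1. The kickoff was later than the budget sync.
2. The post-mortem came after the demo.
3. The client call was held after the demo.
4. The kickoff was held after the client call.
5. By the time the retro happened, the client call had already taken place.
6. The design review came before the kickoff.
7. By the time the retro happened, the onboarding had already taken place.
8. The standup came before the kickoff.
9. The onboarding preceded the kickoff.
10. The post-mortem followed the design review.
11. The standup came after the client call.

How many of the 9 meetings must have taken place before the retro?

3

Directly stated before the retro: the client call and the onboarding.
The demo reaches the retro via the demo → the client call → the retro.
That's the client call, the demo, and the onboarding — 3 in all.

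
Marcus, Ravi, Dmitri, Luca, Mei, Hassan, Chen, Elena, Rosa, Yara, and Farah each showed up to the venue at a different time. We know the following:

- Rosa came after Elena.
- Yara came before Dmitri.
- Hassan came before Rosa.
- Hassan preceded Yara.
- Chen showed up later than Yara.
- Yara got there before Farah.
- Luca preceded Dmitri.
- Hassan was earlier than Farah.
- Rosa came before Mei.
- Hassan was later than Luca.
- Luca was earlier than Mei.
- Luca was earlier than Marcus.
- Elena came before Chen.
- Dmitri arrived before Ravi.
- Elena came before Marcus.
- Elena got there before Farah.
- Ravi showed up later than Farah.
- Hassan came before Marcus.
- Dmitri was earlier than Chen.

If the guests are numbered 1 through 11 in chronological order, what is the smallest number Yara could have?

3

Hassan and Luca must both come before Yara — 2 forced predecessors.
Nothing else is forced ahead of Yara, so their earliest slot is position 2 + 1 = 3.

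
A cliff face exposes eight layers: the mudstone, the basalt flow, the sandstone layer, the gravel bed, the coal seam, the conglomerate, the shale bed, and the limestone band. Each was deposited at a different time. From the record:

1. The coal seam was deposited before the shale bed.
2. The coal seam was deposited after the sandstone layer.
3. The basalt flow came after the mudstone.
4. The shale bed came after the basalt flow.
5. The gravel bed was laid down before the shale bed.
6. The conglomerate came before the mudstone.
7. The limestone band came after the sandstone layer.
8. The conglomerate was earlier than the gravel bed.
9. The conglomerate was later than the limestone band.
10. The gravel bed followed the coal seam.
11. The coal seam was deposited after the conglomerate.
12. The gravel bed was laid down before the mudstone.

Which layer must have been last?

the shale bed

Every other layer has a chain of constraints placing it before the shale bed, so the shale bed is last.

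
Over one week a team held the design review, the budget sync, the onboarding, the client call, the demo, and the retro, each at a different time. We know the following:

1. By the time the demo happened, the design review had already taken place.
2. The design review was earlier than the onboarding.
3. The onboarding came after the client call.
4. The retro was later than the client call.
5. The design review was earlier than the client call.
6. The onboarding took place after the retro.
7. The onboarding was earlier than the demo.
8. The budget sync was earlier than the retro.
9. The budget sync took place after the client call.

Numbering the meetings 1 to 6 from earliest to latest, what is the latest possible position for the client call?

The client call must come before the budget sync, the demo, the onboarding, and the retro — 4 meetings forced after it.
Everything else can be placed before the client call in some valid order, so the client call can sit as late as position 6 − 4 = 2.

2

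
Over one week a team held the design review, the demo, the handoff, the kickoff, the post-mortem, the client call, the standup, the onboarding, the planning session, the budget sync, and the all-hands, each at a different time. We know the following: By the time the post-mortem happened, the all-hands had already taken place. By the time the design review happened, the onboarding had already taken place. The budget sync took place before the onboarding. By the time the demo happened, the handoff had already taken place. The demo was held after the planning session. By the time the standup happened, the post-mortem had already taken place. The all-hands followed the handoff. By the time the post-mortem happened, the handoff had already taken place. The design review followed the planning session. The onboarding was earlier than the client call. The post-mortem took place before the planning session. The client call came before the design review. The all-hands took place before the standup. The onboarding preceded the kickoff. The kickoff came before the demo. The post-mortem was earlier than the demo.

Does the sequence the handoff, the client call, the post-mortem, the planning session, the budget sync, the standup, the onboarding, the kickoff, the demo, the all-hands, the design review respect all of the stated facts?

no

The constraints require the onboarding before the client call, but in the proposed sequence the client call appears ahead of the onboarding. That one violation is enough.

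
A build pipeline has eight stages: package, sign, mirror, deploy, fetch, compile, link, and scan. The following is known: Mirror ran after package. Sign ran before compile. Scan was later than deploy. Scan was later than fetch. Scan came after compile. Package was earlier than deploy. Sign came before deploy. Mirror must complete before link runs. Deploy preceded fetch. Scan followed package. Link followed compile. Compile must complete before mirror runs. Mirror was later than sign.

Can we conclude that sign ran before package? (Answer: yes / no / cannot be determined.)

No chain of stated constraints runs from sign to package, and none runs from package to sign either.
So the relative order of sign and package is not fixed by the given facts.

cannot be determined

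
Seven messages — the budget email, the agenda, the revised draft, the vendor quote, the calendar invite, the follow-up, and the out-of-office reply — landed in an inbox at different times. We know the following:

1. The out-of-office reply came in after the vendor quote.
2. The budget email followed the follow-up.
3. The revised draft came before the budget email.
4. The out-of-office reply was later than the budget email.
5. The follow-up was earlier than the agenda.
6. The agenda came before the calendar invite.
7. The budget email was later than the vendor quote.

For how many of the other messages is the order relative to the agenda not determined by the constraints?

Forced before the agenda: the follow-up; forced after the agenda: the calendar invite.
That leaves the budget email, the out-of-office reply, the revised draft, and the vendor quote with no forced order relative to the agenda — 4.

4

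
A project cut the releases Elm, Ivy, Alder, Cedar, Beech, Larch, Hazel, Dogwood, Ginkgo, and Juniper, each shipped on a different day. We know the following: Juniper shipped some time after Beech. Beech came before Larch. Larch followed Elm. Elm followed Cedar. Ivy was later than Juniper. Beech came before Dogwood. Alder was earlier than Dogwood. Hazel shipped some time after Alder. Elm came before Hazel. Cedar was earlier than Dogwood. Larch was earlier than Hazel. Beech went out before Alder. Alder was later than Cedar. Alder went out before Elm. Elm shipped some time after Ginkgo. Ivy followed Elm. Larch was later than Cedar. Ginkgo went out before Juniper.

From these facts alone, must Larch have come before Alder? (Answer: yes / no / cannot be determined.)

Tracing the constraints gives Alder → Elm → Larch, so Alder must come before Larch.
That means Larch cannot be before Alder.

no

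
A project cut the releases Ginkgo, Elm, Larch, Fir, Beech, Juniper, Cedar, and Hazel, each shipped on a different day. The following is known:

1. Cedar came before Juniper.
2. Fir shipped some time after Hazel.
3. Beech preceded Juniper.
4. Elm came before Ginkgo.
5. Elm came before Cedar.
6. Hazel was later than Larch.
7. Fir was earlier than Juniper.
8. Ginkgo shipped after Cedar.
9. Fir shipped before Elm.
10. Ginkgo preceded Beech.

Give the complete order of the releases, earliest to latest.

The constraints fix every adjacent pair, so only one ordering works:
Larch → Hazel → Fir → Elm → Cedar → Ginkgo → Beech → Juniper.

Larch, Hazel, Fir, Elm, Cedar, Ginkgo, Beech, Juniper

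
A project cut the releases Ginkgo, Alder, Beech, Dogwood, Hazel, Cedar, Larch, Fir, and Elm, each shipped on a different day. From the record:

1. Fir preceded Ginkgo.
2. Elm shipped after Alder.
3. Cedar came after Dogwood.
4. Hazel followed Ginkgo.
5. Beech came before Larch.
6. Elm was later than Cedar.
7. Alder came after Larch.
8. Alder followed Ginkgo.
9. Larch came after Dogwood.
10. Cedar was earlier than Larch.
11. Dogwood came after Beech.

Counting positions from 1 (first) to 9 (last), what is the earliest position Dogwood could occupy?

2

Beech must come before Dogwood — 1 forced predecessor.
Nothing else is forced ahead of Dogwood, so its earliest slot is position 1 + 1 = 2.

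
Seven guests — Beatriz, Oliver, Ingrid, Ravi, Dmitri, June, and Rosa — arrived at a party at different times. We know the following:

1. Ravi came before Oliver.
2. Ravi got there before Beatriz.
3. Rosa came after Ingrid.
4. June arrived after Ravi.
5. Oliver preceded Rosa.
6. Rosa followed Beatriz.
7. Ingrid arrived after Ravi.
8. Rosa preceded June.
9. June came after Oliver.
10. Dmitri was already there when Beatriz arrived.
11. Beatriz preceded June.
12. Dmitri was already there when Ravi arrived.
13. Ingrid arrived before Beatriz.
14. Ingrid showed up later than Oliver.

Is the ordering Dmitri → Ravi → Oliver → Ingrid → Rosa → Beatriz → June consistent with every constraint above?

The constraints require Beatriz before Rosa, but in the proposed sequence Rosa appears ahead of Beatriz. That one violation is enough.

no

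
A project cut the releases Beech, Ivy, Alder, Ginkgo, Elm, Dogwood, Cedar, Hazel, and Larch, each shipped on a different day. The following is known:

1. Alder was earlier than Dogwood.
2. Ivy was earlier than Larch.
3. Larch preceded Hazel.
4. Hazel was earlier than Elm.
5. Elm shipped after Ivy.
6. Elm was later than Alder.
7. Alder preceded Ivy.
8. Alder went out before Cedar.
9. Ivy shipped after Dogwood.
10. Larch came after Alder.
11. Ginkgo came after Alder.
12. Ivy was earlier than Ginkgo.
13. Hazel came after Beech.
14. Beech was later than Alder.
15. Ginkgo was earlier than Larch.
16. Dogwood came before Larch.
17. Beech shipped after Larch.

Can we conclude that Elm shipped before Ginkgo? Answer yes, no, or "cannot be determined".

no

Tracing the constraints gives Ginkgo → Larch → Hazel → Elm, so Ginkgo must come before Elm.
That means Elm cannot be before Ginkgo.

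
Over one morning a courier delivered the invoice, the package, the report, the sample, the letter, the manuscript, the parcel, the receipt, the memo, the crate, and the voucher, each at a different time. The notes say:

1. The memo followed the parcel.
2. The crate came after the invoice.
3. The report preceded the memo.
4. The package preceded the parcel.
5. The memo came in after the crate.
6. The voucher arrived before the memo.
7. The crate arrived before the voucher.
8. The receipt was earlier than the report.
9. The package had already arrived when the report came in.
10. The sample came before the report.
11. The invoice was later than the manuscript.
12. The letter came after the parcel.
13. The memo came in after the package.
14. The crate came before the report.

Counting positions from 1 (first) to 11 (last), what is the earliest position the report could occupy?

7

The crate, the invoice, the manuscript, the package, the receipt, and the sample must all come before the report — 6 forced predecessors.
Nothing else is forced ahead of the report, so its earliest slot is position 6 + 1 = 7.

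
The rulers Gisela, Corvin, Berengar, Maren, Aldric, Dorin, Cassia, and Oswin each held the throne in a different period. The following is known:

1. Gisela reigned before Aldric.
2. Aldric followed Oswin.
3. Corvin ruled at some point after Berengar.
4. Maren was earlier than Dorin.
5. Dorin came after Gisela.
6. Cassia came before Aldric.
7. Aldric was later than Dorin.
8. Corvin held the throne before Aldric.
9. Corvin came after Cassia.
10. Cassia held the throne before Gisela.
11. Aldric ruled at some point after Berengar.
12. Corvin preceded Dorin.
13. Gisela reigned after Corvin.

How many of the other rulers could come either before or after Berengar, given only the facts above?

Forced after Berengar: Aldric, Corvin, Dorin, and Gisela.
That leaves Cassia, Maren, and Oswin with no forced order relative to Berengar — 3.

3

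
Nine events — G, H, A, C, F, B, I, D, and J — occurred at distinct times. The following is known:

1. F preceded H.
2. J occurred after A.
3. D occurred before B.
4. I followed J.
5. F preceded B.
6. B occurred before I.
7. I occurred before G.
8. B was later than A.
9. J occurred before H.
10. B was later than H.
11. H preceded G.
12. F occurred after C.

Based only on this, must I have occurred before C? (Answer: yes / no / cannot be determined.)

Tracing the constraints gives C → F → B → I, so C must come before I.
That means I cannot be before C.

no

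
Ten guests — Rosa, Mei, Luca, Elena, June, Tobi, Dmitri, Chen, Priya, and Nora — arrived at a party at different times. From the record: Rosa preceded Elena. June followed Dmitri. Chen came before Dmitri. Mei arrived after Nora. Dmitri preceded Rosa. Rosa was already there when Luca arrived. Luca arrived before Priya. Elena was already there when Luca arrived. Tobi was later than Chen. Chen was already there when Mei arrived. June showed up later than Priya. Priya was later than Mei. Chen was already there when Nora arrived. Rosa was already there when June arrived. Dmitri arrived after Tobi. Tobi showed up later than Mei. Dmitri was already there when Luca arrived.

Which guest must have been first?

Chen has a chain of constraints placing them before every other guest, so Chen must be first.

Chen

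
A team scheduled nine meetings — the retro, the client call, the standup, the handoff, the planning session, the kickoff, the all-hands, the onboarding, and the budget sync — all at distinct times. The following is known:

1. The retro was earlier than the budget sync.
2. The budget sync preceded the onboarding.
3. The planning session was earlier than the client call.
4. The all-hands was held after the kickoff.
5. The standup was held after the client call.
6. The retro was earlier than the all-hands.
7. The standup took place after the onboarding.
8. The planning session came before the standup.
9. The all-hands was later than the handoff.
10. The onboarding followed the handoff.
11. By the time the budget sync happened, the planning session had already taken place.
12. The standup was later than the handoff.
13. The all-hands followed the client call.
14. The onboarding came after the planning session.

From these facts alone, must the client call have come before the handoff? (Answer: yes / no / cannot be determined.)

cannot be determined

No chain of stated constraints runs from the client call to the handoff, and none runs from the handoff to the client call either.
So the relative order of the client call and the handoff is not fixed by the given facts.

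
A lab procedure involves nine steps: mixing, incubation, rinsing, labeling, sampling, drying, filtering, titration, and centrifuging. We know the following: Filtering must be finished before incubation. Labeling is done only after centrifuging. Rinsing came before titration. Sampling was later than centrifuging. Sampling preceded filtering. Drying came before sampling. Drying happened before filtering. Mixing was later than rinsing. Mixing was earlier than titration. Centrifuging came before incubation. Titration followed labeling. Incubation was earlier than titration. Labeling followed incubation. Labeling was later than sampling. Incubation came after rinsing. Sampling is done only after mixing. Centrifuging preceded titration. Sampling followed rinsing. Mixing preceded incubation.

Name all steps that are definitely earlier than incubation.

Directly stated before incubation: centrifuging, filtering, mixing, and rinsing.
Drying reaches incubation via drying → filtering → incubation.
Sampling reaches incubation via sampling → filtering → incubation.
No chain forces labeling (or any of the others) ahead of incubation.

centrifuging, drying, filtering, mixing, rinsing, sampling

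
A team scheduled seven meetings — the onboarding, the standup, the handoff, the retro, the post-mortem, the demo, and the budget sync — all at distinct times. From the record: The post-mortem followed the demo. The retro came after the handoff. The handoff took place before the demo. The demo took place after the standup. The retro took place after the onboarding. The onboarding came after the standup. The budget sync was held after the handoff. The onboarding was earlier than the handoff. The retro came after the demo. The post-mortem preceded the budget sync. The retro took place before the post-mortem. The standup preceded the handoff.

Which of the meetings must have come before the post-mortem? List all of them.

the demo, the handoff, the onboarding, the retro, the standup

Directly stated before the post-mortem: the demo and the retro.
The handoff reaches the post-mortem via the handoff → the retro → the post-mortem.
The onboarding reaches the post-mortem via the onboarding → the retro → the post-mortem.
The standup reaches the post-mortem via the standup → the demo → the post-mortem.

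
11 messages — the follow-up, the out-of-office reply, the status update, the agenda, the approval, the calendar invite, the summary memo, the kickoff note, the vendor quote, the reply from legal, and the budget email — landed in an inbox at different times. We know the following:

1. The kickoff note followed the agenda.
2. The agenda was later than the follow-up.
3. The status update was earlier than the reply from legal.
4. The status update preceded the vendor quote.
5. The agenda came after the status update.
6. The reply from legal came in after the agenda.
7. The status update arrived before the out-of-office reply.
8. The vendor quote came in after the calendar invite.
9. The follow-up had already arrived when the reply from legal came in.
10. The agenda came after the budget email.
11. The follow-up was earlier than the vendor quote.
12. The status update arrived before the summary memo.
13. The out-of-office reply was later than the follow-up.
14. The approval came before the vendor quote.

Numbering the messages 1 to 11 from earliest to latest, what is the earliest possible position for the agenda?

4

The budget email, the follow-up, and the status update must all come before the agenda — 3 forced predecessors.
Nothing else is forced ahead of the agenda, so its earliest slot is position 3 + 1 = 4.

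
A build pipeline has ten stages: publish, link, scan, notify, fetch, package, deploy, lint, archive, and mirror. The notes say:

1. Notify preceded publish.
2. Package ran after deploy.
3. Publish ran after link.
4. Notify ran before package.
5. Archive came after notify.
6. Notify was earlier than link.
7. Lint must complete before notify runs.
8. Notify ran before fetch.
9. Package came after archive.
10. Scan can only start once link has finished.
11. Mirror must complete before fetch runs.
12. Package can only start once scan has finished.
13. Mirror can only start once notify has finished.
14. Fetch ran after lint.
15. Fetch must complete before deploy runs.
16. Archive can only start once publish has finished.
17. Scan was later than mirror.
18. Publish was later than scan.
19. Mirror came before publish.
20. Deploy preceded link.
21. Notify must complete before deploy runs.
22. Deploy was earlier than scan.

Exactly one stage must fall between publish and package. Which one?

Tracing the constraints gives publish → archive → package, so archive sits after publish and before package.
No other stage is forced both after publish and before package.

archive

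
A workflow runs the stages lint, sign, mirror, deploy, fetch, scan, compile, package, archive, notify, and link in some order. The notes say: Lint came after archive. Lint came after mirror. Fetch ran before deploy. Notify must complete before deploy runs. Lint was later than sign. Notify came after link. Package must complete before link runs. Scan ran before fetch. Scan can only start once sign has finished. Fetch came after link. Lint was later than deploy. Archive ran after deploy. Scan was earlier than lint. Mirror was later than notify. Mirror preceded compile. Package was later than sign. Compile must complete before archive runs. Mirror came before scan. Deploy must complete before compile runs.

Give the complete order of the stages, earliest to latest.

The constraints fix every adjacent pair, so only one ordering works:
sign → package → link → notify → mirror → scan → fetch → deploy → compile → archive → lint.

sign, package, link, notify, mirror, scan, fetch, deploy, compile, archive, lint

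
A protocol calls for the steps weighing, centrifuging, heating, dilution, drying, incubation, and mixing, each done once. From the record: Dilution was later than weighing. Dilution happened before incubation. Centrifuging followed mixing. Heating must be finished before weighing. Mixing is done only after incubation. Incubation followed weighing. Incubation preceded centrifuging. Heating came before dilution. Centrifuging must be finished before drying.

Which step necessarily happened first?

heating

Heating has a chain of constraints placing it before every other step, so heating must be first.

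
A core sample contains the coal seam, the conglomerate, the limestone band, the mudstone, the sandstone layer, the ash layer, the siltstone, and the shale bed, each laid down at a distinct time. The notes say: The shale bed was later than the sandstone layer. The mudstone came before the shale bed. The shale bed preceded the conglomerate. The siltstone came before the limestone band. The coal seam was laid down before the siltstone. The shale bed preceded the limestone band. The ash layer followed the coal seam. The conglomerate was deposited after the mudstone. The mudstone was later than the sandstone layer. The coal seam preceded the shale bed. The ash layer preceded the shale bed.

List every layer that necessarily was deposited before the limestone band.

the ash layer, the coal seam, the mudstone, the sandstone layer, the shale bed, the siltstone

Directly stated before the limestone band: the shale bed and the siltstone.
The ash layer reaches the limestone band via the ash layer → the shale bed → the limestone band.
The coal seam reaches the limestone band via the coal seam → the shale bed → the limestone band.
The mudstone reaches the limestone band via the mudstone → the shale bed → the limestone band.
Likewise the sandstone layer reaches the limestone band by chaining the stated constraints.
No chain forces the conglomerate ahead of the limestone band.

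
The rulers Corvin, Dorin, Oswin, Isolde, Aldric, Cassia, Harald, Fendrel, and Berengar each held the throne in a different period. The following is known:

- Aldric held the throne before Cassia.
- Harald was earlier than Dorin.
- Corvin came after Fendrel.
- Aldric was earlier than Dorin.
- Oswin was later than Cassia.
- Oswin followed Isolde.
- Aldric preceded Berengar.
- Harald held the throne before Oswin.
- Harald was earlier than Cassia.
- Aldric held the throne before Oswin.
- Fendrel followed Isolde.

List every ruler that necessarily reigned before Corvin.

Fendrel, Isolde

Directly stated before Corvin: Fendrel.
Isolde reaches Corvin via Isolde → Fendrel → Corvin.
No chain forces Oswin (or any of the others) ahead of Corvin.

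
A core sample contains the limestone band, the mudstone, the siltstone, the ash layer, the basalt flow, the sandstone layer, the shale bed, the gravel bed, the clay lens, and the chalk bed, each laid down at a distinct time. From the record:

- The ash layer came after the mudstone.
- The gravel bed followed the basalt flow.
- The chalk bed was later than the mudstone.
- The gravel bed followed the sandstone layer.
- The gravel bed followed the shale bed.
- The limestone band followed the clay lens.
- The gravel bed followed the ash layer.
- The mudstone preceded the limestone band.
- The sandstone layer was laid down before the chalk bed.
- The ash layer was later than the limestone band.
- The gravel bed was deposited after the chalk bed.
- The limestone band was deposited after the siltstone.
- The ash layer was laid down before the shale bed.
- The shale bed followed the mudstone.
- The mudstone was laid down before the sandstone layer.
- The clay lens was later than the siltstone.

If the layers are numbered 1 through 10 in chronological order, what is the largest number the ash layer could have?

8

The ash layer must come before the gravel bed and the shale bed — 2 layers forced after it.
Everything else can be placed before the ash layer in some valid order, so the ash layer can sit as late as position 10 − 2 = 8.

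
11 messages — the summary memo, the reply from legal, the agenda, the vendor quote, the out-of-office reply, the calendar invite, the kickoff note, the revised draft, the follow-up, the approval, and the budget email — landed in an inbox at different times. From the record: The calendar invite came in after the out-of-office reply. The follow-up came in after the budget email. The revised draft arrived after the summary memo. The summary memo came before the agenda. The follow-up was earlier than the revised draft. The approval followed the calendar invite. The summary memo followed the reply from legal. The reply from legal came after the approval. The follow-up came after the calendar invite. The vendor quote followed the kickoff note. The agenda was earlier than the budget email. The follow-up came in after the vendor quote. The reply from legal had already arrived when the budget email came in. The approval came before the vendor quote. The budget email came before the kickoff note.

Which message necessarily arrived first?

The out-of-office reply has a chain of constraints placing it before every other message, so the out-of-office reply must be first.

the out-of-office reply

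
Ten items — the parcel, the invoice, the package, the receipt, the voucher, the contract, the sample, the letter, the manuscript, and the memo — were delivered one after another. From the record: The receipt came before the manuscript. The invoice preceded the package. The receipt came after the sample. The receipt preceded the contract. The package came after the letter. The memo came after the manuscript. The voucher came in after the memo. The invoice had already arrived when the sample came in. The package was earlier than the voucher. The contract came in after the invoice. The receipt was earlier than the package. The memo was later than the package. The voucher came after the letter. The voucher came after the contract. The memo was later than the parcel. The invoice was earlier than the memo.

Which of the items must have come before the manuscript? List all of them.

the invoice, the receipt, the sample

Directly stated before the manuscript: the receipt.
The invoice reaches the manuscript via the invoice → the sample → the receipt → the manuscript.
The sample reaches the manuscript via the sample → the receipt → the manuscript.
No chain forces the contract (or any of the others) ahead of the manuscript.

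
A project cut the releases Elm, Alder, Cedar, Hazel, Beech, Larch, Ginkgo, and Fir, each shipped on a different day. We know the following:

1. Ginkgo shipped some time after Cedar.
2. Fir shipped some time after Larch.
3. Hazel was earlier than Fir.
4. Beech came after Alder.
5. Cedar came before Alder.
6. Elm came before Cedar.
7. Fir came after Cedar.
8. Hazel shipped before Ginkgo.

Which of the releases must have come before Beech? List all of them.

Alder, Cedar, Elm

Directly stated before Beech: Alder.
Cedar reaches Beech via Cedar → Alder → Beech.
Elm reaches Beech via Elm → Cedar → Alder → Beech.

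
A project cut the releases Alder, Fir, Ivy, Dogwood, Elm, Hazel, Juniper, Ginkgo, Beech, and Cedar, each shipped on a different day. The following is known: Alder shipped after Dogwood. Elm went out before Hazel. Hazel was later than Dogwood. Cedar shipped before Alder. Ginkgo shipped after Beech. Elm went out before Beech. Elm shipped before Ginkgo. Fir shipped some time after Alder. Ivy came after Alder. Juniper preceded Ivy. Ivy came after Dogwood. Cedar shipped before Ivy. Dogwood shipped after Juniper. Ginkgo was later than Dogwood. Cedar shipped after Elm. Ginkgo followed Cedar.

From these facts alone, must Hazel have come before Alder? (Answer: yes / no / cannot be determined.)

cannot be determined

No chain of stated constraints runs from Hazel to Alder, and none runs from Alder to Hazel either.
So the relative order of Hazel and Alder is not fixed by the given facts.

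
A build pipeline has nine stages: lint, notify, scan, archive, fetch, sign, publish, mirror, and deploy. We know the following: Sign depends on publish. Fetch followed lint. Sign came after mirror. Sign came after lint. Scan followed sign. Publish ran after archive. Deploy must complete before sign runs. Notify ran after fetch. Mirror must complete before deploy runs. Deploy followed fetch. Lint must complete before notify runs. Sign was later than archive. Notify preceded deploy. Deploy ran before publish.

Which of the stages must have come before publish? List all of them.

Directly stated before publish: archive and deploy.
Fetch reaches publish via fetch → deploy → publish.
Lint reaches publish via lint → notify → deploy → publish.
Mirror reaches publish via mirror → deploy → publish.
Likewise notify reaches publish by chaining the stated constraints.
No chain forces sign (or any of the others) ahead of publish.

archive, deploy, fetch, lint, mirror, notify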